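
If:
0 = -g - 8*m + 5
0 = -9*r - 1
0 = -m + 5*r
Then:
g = 85/9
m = -5/9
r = -1/9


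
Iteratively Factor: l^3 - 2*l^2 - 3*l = (l)*(l^2 - 2*l - 3) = l*(l - 3)*(l + 1)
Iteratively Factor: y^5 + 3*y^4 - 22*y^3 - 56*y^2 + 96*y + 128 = (y - 2)*(y^4 + 5*y^3 - 12*y^2 - 80*y - 64) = (y - 2)*(y + 4)*(y^3 + y^2 - 16*y - 16) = (y - 4)*(y - 2)*(y + 4)*(y^2 + 5*y + 4) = (y - 4)*(y - 2)*(y + 4)^2*(y + 1)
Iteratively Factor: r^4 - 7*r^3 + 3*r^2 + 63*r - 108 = (r + 3)*(r^3 - 10*r^2 + 33*r - 36) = (r - 3)*(r + 3)*(r^2 - 7*r + 12) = (r - 3)^2*(r + 3)*(r - 4)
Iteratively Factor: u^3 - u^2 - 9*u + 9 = (u - 3)*(u^2 + 2*u - 3) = (u - 3)*(u + 3)*(u - 1)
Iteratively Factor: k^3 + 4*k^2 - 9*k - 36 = (k - 3)*(k^2 + 7*k + 12) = (k - 3)*(k + 4)*(k + 3)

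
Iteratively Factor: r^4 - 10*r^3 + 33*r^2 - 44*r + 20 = (r - 2)*(r^3 - 8*r^2 + 17*r - 10) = (r - 5)*(r - 2)*(r^2 - 3*r + 2) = (r - 5)*(r - 2)*(r - 1)*(r - 2)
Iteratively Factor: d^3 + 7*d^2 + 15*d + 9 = (d + 3)*(d^2 + 4*d + 3) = (d + 1)*(d + 3)*(d + 3)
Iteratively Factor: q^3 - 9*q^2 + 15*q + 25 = (q + 1)*(q^2 - 10*q + 25) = (q - 5)*(q + 1)*(q - 5)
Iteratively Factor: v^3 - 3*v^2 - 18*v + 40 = (v - 2)*(v^2 - v - 20) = (v - 2)*(v + 4)*(v - 5)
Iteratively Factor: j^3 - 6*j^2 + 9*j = (j)*(j^2 - 6*j + 9) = j*(j - 3)*(j - 3)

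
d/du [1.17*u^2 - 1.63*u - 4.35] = 2.34*u - 1.63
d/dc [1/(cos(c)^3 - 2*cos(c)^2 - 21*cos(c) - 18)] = (3*cos(c)^2 - 4*cos(c) - 21)*sin(c)/((cos(c) - 6)^2*(cos(c) + 1)^2*(cos(c) + 3)^2)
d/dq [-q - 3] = -1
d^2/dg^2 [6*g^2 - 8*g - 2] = 12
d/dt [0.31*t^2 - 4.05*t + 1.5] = 0.62*t - 4.05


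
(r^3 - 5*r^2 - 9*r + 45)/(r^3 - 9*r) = (r - 5)/r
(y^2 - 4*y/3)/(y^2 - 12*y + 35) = y*(3*y - 4)/(3*(y^2 - 12*y + 35))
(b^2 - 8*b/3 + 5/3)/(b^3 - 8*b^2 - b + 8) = (b - 5/3)/(b^2 - 7*b - 8)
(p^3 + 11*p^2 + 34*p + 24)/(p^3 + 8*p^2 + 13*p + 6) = (p + 4)/(p + 1)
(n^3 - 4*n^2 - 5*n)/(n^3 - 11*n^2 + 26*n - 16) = n*(n^2 - 4*n - 5)/(n^3 - 11*n^2 + 26*n - 16)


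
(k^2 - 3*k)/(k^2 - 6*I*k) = (k - 3)/(k - 6*I)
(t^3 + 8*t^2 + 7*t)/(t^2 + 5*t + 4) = t*(t + 7)/(t + 4)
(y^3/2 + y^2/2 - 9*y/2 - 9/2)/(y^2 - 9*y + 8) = (y^3 + y^2 - 9*y - 9)/(2*(y^2 - 9*y + 8))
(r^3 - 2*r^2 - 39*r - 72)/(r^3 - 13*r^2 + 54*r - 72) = (r^3 - 2*r^2 - 39*r - 72)/(r^3 - 13*r^2 + 54*r - 72)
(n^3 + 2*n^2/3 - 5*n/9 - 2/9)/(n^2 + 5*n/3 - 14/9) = (3*n^2 + 4*n + 1)/(3*n + 7)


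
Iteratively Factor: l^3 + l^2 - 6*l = (l + 3)*(l^2 - 2*l) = l*(l + 3)*(l - 2)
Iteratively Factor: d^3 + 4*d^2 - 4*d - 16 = (d + 2)*(d^2 + 2*d - 8) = (d - 2)*(d + 2)*(d + 4)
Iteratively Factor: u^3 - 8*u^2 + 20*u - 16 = (u - 4)*(u^2 - 4*u + 4) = (u - 4)*(u - 2)*(u - 2)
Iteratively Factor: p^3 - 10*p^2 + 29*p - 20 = (p - 5)*(p^2 - 5*p + 4) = (p - 5)*(p - 4)*(p - 1)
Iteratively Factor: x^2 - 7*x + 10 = (x - 5)*(x - 2)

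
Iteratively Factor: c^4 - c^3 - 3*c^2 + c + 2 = (c - 2)*(c^3 + c^2 - c - 1) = (c - 2)*(c + 1)*(c^2 - 1) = (c - 2)*(c - 1)*(c + 1)*(c + 1)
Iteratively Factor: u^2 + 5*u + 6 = (u + 3)*(u + 2)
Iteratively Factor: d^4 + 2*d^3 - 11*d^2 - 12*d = (d - 3)*(d^3 + 5*d^2 + 4*d) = d*(d - 3)*(d^2 + 5*d + 4) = d*(d - 3)*(d + 1)*(d + 4)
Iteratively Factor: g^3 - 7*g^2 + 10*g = (g - 5)*(g^2 - 2*g) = g*(g - 5)*(g - 2)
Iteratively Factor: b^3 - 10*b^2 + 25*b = (b - 5)*(b^2 - 5*b) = b*(b - 5)*(b - 5)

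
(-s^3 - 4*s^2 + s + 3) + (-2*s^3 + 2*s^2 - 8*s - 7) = -3*s^3 - 2*s^2 - 7*s - 4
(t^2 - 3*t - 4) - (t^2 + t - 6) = 2 - 4*t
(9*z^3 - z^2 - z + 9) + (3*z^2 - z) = 9*z^3 + 2*z^2 - 2*z + 9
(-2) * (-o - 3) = 2*o + 6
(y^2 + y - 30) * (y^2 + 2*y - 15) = y^4 + 3*y^3 - 43*y^2 - 75*y + 450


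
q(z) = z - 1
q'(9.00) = 1.00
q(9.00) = 8.00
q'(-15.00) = 1.00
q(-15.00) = -16.00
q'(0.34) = 1.00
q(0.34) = -0.66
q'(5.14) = 1.00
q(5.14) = 4.14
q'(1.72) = 1.00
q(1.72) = 0.72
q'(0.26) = 1.00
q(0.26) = -0.74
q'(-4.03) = 1.00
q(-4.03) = -5.03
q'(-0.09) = 1.00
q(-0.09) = -1.09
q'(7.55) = 1.00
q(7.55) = 6.55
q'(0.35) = 1.00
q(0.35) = -0.65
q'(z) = 1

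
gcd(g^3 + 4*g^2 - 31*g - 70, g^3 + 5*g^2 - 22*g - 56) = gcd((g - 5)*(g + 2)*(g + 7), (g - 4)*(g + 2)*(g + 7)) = g^2 + 9*g + 14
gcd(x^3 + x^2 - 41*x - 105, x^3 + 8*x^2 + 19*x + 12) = x + 3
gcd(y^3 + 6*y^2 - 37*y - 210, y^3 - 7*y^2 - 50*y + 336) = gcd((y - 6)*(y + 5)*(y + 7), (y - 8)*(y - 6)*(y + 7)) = y^2 + y - 42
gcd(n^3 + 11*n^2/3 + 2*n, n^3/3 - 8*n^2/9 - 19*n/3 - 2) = n + 3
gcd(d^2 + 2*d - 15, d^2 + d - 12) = d - 3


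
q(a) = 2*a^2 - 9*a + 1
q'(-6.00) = -33.00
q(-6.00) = 127.00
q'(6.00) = 15.00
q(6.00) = 19.00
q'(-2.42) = -18.68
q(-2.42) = 34.49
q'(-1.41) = -14.64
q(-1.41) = 17.67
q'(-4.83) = -28.32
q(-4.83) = 91.13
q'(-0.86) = -12.44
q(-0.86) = 10.22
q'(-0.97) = -12.88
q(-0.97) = 11.61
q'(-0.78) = -12.12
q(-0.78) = 9.24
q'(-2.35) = -18.40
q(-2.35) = 33.20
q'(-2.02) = -17.08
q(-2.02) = 27.34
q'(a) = 4*a - 9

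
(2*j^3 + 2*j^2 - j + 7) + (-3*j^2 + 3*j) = 2*j^3 - j^2 + 2*j + 7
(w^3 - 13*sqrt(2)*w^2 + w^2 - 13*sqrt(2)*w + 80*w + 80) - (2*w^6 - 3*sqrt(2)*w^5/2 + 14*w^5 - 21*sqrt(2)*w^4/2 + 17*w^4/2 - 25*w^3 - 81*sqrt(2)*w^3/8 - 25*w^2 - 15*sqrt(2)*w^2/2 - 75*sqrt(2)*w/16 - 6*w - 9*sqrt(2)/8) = -2*w^6 - 14*w^5 + 3*sqrt(2)*w^5/2 - 17*w^4/2 + 21*sqrt(2)*w^4/2 + 81*sqrt(2)*w^3/8 + 26*w^3 - 11*sqrt(2)*w^2/2 + 26*w^2 - 133*sqrt(2)*w/16 + 86*w + 9*sqrt(2)/8 + 80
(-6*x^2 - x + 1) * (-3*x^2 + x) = 18*x^4 - 3*x^3 - 4*x^2 + x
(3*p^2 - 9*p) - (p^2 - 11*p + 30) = 2*p^2 + 2*p - 30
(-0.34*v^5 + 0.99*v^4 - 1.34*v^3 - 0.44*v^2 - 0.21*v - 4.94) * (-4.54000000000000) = 1.5436*v^5 - 4.4946*v^4 + 6.0836*v^3 + 1.9976*v^2 + 0.9534*v + 22.4276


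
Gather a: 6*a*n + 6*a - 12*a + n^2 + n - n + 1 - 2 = a*(6*n - 6) + n^2 - 1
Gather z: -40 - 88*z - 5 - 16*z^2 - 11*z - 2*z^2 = -18*z^2 - 99*z - 45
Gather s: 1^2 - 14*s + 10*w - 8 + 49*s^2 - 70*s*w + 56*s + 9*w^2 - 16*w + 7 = 49*s^2 + s*(42 - 70*w) + 9*w^2 - 6*w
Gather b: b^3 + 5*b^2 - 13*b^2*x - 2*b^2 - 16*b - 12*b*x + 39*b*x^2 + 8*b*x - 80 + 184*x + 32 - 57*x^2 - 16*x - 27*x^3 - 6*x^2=b^3 + b^2*(3 - 13*x) + b*(39*x^2 - 4*x - 16) - 27*x^3 - 63*x^2 + 168*x - 48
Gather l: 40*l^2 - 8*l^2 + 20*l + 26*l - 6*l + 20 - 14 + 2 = 32*l^2 + 40*l + 8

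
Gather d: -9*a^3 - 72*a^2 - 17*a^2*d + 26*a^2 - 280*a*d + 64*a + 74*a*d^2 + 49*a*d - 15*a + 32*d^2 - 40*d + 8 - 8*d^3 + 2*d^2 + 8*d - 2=-9*a^3 - 46*a^2 + 49*a - 8*d^3 + d^2*(74*a + 34) + d*(-17*a^2 - 231*a - 32) + 6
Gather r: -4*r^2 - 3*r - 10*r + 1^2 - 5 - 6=-4*r^2 - 13*r - 10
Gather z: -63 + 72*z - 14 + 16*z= 88*z - 77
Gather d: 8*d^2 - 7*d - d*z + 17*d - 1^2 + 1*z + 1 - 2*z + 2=8*d^2 + d*(10 - z) - z + 2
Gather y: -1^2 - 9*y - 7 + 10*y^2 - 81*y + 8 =10*y^2 - 90*y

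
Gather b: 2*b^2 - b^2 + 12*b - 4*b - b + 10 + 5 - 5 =b^2 + 7*b + 10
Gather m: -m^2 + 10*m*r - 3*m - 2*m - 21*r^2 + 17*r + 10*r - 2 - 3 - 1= -m^2 + m*(10*r - 5) - 21*r^2 + 27*r - 6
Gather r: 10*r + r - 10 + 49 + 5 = 11*r + 44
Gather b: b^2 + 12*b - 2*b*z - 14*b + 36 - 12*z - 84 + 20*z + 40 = b^2 + b*(-2*z - 2) + 8*z - 8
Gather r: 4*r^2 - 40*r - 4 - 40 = 4*r^2 - 40*r - 44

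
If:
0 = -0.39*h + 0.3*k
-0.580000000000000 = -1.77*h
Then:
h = 0.33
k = 0.43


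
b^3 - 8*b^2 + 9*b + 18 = (b - 6)*(b - 3)*(b + 1)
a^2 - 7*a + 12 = (a - 4)*(a - 3)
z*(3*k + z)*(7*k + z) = 21*k^2*z + 10*k*z^2 + z^3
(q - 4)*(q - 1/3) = q^2 - 13*q/3 + 4/3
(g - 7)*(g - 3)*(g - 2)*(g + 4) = g^4 - 8*g^3 - 7*g^2 + 122*g - 168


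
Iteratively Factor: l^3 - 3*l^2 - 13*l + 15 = (l + 3)*(l^2 - 6*l + 5) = (l - 5)*(l + 3)*(l - 1)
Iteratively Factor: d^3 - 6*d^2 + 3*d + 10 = (d - 5)*(d^2 - d - 2) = (d - 5)*(d - 2)*(d + 1)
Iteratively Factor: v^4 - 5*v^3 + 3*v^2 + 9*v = (v - 3)*(v^3 - 2*v^2 - 3*v) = (v - 3)^2*(v^2 + v) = (v - 3)^2*(v + 1)*(v)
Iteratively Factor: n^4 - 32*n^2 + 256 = (n - 4)*(n^3 + 4*n^2 - 16*n - 64) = (n - 4)^2*(n^2 + 8*n + 16) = (n - 4)^2*(n + 4)*(n + 4)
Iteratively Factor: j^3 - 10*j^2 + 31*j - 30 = (j - 2)*(j^2 - 8*j + 15) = (j - 5)*(j - 2)*(j - 3)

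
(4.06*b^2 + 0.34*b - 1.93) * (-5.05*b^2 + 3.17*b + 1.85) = -20.503*b^4 + 11.1532*b^3 + 18.3353*b^2 - 5.4891*b - 3.5705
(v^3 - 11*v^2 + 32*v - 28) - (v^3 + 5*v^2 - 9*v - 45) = -16*v^2 + 41*v + 17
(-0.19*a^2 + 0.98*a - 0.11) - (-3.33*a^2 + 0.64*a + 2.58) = 3.14*a^2 + 0.34*a - 2.69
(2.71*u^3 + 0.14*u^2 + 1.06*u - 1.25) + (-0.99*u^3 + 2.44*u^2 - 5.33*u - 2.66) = 1.72*u^3 + 2.58*u^2 - 4.27*u - 3.91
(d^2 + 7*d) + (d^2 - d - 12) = 2*d^2 + 6*d - 12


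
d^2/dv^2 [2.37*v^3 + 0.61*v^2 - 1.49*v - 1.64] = 14.22*v + 1.22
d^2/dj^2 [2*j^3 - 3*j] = 12*j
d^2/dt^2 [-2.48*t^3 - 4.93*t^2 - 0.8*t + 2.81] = -14.88*t - 9.86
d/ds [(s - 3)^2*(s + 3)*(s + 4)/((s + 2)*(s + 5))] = 2*(s^5 + 11*s^4 + 27*s^3 - 54*s^2 - 318*s - 423)/(s^4 + 14*s^3 + 69*s^2 + 140*s + 100)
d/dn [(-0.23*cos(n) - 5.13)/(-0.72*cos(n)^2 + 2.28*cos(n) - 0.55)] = (0.1656*cos(n)^2 + 7.3872*cos(n) - 11.8229)*sin(n)/(0.5184*cos(n)^4 - 3.2832*cos(n)^3 + 5.9904*cos(n)^2 - 2.508*cos(n) + 0.3025)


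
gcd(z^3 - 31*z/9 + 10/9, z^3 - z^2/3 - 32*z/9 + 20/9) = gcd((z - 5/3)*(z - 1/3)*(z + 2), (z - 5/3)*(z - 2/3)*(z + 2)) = z^2 + z/3 - 10/3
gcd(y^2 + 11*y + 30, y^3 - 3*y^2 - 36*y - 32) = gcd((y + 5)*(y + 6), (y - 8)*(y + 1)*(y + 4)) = 1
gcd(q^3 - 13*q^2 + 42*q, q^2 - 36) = q - 6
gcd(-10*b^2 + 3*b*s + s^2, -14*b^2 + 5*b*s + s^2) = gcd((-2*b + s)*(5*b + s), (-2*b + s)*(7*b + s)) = -2*b + s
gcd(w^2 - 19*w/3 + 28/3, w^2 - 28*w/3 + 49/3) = w - 7/3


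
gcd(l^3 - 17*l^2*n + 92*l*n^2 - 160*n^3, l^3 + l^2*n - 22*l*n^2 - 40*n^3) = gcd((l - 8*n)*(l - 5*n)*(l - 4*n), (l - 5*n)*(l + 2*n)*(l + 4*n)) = l - 5*n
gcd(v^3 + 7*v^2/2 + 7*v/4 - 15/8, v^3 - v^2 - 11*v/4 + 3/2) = v^2 + v - 3/4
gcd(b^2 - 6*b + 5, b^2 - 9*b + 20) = b - 5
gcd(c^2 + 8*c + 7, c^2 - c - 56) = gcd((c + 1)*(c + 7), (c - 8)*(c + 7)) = c + 7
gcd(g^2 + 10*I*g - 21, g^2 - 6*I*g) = 1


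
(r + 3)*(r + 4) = r^2 + 7*r + 12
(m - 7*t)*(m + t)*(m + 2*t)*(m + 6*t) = m^4 + 2*m^3*t - 43*m^2*t^2 - 128*m*t^3 - 84*t^4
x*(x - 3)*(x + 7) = x^3 + 4*x^2 - 21*x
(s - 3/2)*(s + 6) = s^2 + 9*s/2 - 9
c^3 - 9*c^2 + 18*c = c*(c - 6)*(c - 3)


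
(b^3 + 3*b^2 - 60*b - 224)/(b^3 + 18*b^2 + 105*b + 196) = (b - 8)/(b + 7)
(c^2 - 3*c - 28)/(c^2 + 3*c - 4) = (c - 7)/(c - 1)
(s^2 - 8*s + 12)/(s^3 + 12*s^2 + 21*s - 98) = (s - 6)/(s^2 + 14*s + 49)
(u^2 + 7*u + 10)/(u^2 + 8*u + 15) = (u + 2)/(u + 3)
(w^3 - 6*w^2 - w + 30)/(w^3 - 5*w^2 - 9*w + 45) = (w + 2)/(w + 3)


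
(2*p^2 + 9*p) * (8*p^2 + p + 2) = 16*p^4 + 74*p^3 + 13*p^2 + 18*p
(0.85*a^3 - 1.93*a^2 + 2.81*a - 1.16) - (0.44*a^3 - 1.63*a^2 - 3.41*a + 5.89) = 0.41*a^3 - 0.3*a^2 + 6.22*a - 7.05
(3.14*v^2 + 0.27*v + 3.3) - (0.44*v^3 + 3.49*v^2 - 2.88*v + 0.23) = -0.44*v^3 - 0.35*v^2 + 3.15*v + 3.07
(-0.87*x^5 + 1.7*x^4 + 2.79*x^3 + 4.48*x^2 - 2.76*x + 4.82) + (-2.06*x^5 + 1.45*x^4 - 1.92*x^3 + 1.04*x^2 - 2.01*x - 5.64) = -2.93*x^5 + 3.15*x^4 + 0.87*x^3 + 5.52*x^2 - 4.77*x - 0.819999999999999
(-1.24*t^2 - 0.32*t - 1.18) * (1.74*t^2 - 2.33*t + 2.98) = -2.1576*t^4 + 2.3324*t^3 - 5.0028*t^2 + 1.7958*t - 3.5164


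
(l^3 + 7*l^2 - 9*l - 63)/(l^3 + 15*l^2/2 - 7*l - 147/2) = 2*(l + 3)/(2*l + 7)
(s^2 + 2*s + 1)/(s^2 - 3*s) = (s^2 + 2*s + 1)/(s*(s - 3))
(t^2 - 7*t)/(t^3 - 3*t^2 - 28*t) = 1/(t + 4)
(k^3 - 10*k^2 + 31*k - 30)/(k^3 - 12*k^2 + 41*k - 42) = (k - 5)/(k - 7)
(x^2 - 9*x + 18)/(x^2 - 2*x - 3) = (x - 6)/(x + 1)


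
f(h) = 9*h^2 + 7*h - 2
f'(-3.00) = -47.00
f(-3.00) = 58.00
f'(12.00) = 223.00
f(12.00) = 1378.00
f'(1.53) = 34.54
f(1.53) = 29.78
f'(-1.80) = -25.40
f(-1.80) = 14.56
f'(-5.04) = -83.72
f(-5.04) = 191.33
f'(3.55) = 70.90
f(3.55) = 136.27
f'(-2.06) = -30.08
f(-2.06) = 21.77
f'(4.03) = 79.54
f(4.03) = 172.38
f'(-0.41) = -0.38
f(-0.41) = -3.36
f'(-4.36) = -71.48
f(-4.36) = 138.57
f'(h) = 18*h + 7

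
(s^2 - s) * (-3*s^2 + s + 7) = -3*s^4 + 4*s^3 + 6*s^2 - 7*s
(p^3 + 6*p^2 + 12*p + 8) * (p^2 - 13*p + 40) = p^5 - 7*p^4 - 26*p^3 + 92*p^2 + 376*p + 320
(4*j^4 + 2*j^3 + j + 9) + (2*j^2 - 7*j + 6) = 4*j^4 + 2*j^3 + 2*j^2 - 6*j + 15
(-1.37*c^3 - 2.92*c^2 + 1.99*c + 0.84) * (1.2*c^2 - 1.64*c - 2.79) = -1.644*c^5 - 1.2572*c^4 + 10.9991*c^3 + 5.8912*c^2 - 6.9297*c - 2.3436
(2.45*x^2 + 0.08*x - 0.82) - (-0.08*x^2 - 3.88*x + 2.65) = 2.53*x^2 + 3.96*x - 3.47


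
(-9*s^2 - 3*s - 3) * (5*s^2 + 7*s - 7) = -45*s^4 - 78*s^3 + 27*s^2 + 21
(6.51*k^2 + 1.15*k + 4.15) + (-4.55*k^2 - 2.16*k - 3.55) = 1.96*k^2 - 1.01*k + 0.600000000000001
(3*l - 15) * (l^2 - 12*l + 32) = 3*l^3 - 51*l^2 + 276*l - 480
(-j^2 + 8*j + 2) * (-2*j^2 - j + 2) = 2*j^4 - 15*j^3 - 14*j^2 + 14*j + 4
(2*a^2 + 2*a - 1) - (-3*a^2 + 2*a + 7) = 5*a^2 - 8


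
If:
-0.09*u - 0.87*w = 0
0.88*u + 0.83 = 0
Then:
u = -0.94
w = 0.10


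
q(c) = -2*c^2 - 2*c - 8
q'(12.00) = -50.00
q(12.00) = -320.00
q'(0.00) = -2.00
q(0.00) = -8.00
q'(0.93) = -5.72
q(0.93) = -11.59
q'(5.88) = -25.52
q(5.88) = -88.91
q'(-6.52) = 24.08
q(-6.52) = -79.98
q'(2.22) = -10.88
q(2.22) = -22.30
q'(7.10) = -30.40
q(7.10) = -123.02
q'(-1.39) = 3.56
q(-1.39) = -9.08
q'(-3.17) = 10.68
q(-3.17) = -21.76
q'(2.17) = -10.68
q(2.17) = -21.76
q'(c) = -4*c - 2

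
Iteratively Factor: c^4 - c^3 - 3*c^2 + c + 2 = (c + 1)*(c^3 - 2*c^2 - c + 2) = (c - 1)*(c + 1)*(c^2 - c - 2) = (c - 1)*(c + 1)^2*(c - 2)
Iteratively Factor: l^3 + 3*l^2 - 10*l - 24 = (l - 3)*(l^2 + 6*l + 8) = (l - 3)*(l + 4)*(l + 2)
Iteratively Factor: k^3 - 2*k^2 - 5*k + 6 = (k + 2)*(k^2 - 4*k + 3) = (k - 3)*(k + 2)*(k - 1)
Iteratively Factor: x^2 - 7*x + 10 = (x - 2)*(x - 5)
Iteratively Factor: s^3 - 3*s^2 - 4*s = (s + 1)*(s^2 - 4*s) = (s - 4)*(s + 1)*(s)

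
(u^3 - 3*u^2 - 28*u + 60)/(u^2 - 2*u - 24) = (u^2 + 3*u - 10)/(u + 4)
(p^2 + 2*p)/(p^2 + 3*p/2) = 2*(p + 2)/(2*p + 3)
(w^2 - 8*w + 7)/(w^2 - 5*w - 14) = (w - 1)/(w + 2)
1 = 1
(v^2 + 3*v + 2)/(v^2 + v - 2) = (v + 1)/(v - 1)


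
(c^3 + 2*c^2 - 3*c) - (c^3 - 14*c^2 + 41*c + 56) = 16*c^2 - 44*c - 56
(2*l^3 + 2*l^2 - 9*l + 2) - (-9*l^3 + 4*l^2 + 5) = 11*l^3 - 2*l^2 - 9*l - 3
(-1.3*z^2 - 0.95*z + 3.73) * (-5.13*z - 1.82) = 6.669*z^3 + 7.2395*z^2 - 17.4059*z - 6.7886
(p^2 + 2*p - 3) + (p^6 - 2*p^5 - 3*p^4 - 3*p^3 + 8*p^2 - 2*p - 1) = p^6 - 2*p^5 - 3*p^4 - 3*p^3 + 9*p^2 - 4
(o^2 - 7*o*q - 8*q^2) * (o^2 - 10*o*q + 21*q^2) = o^4 - 17*o^3*q + 83*o^2*q^2 - 67*o*q^3 - 168*q^4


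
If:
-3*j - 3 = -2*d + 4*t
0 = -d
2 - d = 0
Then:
No Solution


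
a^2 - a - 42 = (a - 7)*(a + 6)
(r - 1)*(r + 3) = r^2 + 2*r - 3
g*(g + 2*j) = g^2 + 2*g*j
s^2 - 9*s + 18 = (s - 6)*(s - 3)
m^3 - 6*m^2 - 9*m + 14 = (m - 7)*(m - 1)*(m + 2)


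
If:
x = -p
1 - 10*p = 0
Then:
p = 1/10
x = -1/10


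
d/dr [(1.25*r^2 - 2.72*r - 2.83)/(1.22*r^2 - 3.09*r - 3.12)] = (-0.5441*r^2 - 0.894800000000001*r - 0.258299999999998)/(1.4884*r^4 - 7.5396*r^3 + 1.9353*r^2 + 19.2816*r + 9.7344)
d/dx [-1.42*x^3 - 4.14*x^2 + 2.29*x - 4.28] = -4.26*x^2 - 8.28*x + 2.29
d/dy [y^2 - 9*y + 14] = 2*y - 9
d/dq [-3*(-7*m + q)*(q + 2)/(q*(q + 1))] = 3*(-7*m*q^2 - 28*m*q - 14*m + q^2)/(q^2*(q^2 + 2*q + 1))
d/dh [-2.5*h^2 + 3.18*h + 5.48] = 3.18 - 5.0*h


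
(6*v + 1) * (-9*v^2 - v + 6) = -54*v^3 - 15*v^2 + 35*v + 6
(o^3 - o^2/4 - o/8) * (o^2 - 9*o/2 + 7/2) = o^5 - 19*o^4/4 + 9*o^3/2 - 5*o^2/16 - 7*o/16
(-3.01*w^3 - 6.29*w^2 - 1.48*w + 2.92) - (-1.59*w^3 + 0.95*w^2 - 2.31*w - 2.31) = -1.42*w^3 - 7.24*w^2 + 0.83*w + 5.23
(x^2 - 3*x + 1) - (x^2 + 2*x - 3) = 4 - 5*x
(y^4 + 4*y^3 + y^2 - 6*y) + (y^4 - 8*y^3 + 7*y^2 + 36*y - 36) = 2*y^4 - 4*y^3 + 8*y^2 + 30*y - 36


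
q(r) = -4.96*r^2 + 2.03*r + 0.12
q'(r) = 2.03 - 9.92*r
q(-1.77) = -19.01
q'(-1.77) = 19.59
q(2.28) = -21.04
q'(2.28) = -20.59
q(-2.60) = -38.69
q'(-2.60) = 27.82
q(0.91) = -2.14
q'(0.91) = -7.00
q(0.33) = 0.25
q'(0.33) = -1.24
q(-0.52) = -2.28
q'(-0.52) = 7.19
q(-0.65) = -3.30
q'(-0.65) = 8.48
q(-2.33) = -31.54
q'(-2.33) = 25.14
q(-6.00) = -190.62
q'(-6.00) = 61.55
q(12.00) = -689.76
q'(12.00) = -117.01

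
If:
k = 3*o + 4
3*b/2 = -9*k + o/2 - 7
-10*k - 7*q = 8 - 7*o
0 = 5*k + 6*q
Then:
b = 5006/99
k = -104/11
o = -148/33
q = 260/33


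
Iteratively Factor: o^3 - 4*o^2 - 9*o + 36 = (o - 3)*(o^2 - o - 12) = (o - 3)*(o + 3)*(o - 4)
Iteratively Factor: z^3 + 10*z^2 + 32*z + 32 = (z + 4)*(z^2 + 6*z + 8) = (z + 4)^2*(z + 2)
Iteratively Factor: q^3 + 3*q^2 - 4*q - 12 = (q + 2)*(q^2 + q - 6) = (q + 2)*(q + 3)*(q - 2)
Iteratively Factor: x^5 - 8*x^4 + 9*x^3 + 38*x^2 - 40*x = (x - 4)*(x^4 - 4*x^3 - 7*x^2 + 10*x) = (x - 4)*(x + 2)*(x^3 - 6*x^2 + 5*x) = (x - 4)*(x - 1)*(x + 2)*(x^2 - 5*x) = (x - 5)*(x - 4)*(x - 1)*(x + 2)*(x)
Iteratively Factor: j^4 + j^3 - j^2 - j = (j + 1)*(j^3 - j) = (j - 1)*(j + 1)*(j^2 + j) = j*(j - 1)*(j + 1)*(j + 1)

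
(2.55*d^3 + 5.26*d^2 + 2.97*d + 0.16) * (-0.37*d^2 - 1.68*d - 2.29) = -0.9435*d^5 - 6.2302*d^4 - 15.7752*d^3 - 17.0942*d^2 - 7.0701*d - 0.3664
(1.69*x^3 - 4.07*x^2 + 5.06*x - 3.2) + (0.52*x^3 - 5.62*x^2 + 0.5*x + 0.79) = 2.21*x^3 - 9.69*x^2 + 5.56*x - 2.41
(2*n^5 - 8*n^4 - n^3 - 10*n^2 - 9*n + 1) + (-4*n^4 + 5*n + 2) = 2*n^5 - 12*n^4 - n^3 - 10*n^2 - 4*n + 3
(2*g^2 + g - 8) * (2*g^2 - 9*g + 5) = 4*g^4 - 16*g^3 - 15*g^2 + 77*g - 40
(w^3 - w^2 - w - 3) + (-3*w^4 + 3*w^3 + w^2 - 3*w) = -3*w^4 + 4*w^3 - 4*w - 3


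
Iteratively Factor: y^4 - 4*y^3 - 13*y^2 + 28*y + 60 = (y - 5)*(y^3 + y^2 - 8*y - 12) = (y - 5)*(y + 2)*(y^2 - y - 6) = (y - 5)*(y + 2)^2*(y - 3)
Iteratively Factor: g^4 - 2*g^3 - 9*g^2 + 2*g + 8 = (g - 1)*(g^3 - g^2 - 10*g - 8) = (g - 4)*(g - 1)*(g^2 + 3*g + 2) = (g - 4)*(g - 1)*(g + 1)*(g + 2)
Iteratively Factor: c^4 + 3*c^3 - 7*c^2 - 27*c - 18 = (c - 3)*(c^3 + 6*c^2 + 11*c + 6) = (c - 3)*(c + 3)*(c^2 + 3*c + 2) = (c - 3)*(c + 2)*(c + 3)*(c + 1)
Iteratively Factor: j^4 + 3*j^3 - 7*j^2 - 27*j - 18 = (j + 2)*(j^3 + j^2 - 9*j - 9) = (j + 2)*(j + 3)*(j^2 - 2*j - 3) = (j - 3)*(j + 2)*(j + 3)*(j + 1)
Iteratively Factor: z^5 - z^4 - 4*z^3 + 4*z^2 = (z)*(z^4 - z^3 - 4*z^2 + 4*z) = z^2*(z^3 - z^2 - 4*z + 4) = z^2*(z + 2)*(z^2 - 3*z + 2) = z^2*(z - 1)*(z + 2)*(z - 2)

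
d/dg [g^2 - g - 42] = 2*g - 1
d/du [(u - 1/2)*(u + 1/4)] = 2*u - 1/4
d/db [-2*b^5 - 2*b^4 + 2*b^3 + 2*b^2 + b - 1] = -10*b^4 - 8*b^3 + 6*b^2 + 4*b + 1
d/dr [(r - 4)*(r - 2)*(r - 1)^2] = 4*r^3 - 24*r^2 + 42*r - 22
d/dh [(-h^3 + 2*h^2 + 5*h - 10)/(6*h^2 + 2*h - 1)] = (-6*h^4 - 4*h^3 - 23*h^2 + 116*h + 15)/(36*h^4 + 24*h^3 - 8*h^2 - 4*h + 1)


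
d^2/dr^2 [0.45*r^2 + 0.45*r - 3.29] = 0.900000000000000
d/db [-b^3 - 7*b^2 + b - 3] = -3*b^2 - 14*b + 1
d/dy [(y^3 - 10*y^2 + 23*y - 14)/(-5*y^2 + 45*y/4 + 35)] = 8*(-2*y^4 + 9*y^3 + 43*y^2 - 336*y + 385)/(5*(16*y^4 - 72*y^3 - 143*y^2 + 504*y + 784))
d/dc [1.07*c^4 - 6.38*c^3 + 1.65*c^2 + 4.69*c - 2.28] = 4.28*c^3 - 19.14*c^2 + 3.3*c + 4.69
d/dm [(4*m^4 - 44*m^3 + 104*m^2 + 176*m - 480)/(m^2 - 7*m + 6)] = 8*(m^3 - 4*m^2 + 5*m - 8)/(m^2 - 2*m + 1)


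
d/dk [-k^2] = -2*k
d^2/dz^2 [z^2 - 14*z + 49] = 2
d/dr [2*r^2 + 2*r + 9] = 4*r + 2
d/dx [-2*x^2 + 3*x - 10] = 3 - 4*x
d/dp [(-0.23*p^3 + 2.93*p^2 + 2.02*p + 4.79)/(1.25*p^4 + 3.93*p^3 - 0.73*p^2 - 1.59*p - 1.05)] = (0.2875*p^6 - 7.325*p^5 - 18.922*p^4 - 39.0958*p^3 - 58.9337*p^2 + 0.840400000000001*p + 5.4951)/(1.5625*p^8 + 9.825*p^7 + 13.6199*p^6 - 9.7128*p^5 - 14.5895*p^4 - 5.9316*p^3 + 4.0611*p^2 + 3.339*p + 1.1025)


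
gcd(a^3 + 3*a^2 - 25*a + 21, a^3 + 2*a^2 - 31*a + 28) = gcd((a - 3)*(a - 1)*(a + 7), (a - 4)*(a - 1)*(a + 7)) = a^2 + 6*a - 7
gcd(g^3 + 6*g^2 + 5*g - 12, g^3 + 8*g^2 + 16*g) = g + 4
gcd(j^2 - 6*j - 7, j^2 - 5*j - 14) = j - 7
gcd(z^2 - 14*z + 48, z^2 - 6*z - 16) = z - 8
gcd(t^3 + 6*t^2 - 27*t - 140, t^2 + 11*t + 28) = t^2 + 11*t + 28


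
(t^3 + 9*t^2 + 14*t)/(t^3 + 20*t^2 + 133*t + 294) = t*(t + 2)/(t^2 + 13*t + 42)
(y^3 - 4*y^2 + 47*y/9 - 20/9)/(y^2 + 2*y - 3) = (y^2 - 3*y + 20/9)/(y + 3)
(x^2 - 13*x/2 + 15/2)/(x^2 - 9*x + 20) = (x - 3/2)/(x - 4)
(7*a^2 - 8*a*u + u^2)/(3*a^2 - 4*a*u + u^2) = (-7*a + u)/(-3*a + u)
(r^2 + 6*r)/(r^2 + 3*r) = (r + 6)/(r + 3)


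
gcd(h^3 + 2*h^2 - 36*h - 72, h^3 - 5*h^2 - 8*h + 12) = h^2 - 4*h - 12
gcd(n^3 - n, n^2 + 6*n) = n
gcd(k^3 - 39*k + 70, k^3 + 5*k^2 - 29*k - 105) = k^2 + 2*k - 35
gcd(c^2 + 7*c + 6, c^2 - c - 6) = 1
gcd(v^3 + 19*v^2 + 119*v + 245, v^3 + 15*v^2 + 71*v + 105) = v^2 + 12*v + 35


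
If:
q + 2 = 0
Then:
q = -2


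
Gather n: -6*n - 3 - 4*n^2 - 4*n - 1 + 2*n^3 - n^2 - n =2*n^3 - 5*n^2 - 11*n - 4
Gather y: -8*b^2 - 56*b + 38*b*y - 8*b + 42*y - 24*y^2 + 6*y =-8*b^2 - 64*b - 24*y^2 + y*(38*b + 48)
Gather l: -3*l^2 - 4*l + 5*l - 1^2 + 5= -3*l^2 + l + 4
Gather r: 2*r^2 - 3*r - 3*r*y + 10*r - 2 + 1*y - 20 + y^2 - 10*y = 2*r^2 + r*(7 - 3*y) + y^2 - 9*y - 22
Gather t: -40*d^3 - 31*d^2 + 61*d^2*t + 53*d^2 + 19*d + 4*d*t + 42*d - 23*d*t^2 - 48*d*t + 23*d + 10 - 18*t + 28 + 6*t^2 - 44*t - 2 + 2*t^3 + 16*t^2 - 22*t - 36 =-40*d^3 + 22*d^2 + 84*d + 2*t^3 + t^2*(22 - 23*d) + t*(61*d^2 - 44*d - 84)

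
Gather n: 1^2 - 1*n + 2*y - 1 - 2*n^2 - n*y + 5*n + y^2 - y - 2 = -2*n^2 + n*(4 - y) + y^2 + y - 2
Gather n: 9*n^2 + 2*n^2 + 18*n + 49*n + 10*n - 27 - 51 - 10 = 11*n^2 + 77*n - 88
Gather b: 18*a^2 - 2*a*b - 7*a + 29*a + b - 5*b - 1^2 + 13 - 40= 18*a^2 + 22*a + b*(-2*a - 4) - 28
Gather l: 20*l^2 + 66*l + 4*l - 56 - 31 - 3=20*l^2 + 70*l - 90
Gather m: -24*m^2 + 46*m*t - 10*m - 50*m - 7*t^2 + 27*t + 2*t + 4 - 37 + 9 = -24*m^2 + m*(46*t - 60) - 7*t^2 + 29*t - 24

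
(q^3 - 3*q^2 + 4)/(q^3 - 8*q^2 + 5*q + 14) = (q - 2)/(q - 7)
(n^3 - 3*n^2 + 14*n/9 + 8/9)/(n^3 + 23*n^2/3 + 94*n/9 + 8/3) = (3*n^2 - 10*n + 8)/(3*n^2 + 22*n + 24)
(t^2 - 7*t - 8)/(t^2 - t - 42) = (-t^2 + 7*t + 8)/(-t^2 + t + 42)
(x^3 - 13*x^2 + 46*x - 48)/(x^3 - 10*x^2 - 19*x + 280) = (x^2 - 5*x + 6)/(x^2 - 2*x - 35)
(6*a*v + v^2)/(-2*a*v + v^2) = (6*a + v)/(-2*a + v)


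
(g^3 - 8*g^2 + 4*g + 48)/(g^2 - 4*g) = g - 4 - 12/g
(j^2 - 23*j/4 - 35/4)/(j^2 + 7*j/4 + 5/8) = 2*(j - 7)/(2*j + 1)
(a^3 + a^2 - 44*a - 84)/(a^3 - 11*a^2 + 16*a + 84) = (a + 6)/(a - 6)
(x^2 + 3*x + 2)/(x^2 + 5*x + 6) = (x + 1)/(x + 3)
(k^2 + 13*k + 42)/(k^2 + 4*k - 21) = (k + 6)/(k - 3)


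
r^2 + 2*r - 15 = (r - 3)*(r + 5)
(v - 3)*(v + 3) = v^2 - 9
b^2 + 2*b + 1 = (b + 1)^2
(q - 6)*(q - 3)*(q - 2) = q^3 - 11*q^2 + 36*q - 36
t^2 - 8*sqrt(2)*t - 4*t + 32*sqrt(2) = (t - 4)*(t - 8*sqrt(2))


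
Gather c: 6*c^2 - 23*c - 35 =6*c^2 - 23*c - 35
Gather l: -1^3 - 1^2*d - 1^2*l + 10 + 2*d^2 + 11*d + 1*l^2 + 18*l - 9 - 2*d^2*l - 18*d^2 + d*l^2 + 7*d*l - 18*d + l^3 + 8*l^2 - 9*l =-16*d^2 - 8*d + l^3 + l^2*(d + 9) + l*(-2*d^2 + 7*d + 8)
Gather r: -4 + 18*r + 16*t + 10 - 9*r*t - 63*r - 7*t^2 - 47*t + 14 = r*(-9*t - 45) - 7*t^2 - 31*t + 20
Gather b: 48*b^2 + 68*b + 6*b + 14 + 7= 48*b^2 + 74*b + 21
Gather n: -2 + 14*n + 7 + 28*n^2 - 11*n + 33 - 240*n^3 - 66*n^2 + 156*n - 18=-240*n^3 - 38*n^2 + 159*n + 20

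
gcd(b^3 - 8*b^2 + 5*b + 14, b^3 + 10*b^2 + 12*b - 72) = b - 2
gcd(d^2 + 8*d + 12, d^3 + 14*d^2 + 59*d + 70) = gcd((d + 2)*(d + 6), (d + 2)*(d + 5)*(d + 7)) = d + 2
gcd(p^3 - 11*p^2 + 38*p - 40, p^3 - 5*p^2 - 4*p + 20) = p^2 - 7*p + 10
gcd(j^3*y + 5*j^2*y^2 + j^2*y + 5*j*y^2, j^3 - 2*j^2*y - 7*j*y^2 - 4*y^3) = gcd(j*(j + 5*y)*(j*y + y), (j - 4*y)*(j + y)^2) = 1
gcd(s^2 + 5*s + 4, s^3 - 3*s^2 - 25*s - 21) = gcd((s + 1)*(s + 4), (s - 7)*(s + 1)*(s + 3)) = s + 1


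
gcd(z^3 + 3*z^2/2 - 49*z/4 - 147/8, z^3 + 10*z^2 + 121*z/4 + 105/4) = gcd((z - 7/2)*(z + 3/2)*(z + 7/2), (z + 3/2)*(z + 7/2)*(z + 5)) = z^2 + 5*z + 21/4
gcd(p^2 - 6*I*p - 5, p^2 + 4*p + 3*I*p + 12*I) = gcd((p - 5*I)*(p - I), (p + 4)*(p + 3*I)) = 1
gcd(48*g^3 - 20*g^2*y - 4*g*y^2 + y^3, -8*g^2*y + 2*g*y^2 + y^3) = -8*g^2 + 2*g*y + y^2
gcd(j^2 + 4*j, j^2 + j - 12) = j + 4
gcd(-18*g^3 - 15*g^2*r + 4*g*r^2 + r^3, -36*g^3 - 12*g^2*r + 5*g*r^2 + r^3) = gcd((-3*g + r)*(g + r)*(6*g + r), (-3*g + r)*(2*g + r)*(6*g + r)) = -18*g^2 + 3*g*r + r^2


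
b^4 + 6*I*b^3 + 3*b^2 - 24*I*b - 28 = (b - 2)*(b + 2)*(b - I)*(b + 7*I)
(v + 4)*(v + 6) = v^2 + 10*v + 24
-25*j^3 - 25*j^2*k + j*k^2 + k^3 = (-5*j + k)*(j + k)*(5*j + k)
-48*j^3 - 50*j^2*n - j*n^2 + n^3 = (-8*j + n)*(j + n)*(6*j + n)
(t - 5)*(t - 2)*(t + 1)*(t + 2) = t^4 - 4*t^3 - 9*t^2 + 16*t + 20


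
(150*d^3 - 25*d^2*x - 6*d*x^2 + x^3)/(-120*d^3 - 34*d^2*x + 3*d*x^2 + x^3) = (-5*d + x)/(4*d + x)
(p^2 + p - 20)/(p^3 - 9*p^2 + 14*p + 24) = (p + 5)/(p^2 - 5*p - 6)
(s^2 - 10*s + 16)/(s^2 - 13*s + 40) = (s - 2)/(s - 5)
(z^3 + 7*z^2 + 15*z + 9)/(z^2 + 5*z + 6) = (z^2 + 4*z + 3)/(z + 2)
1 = 1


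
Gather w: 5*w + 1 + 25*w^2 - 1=25*w^2 + 5*w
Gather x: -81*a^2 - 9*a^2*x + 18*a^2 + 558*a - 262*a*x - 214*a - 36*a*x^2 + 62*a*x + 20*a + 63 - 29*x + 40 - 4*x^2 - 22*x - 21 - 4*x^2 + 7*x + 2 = -63*a^2 + 364*a + x^2*(-36*a - 8) + x*(-9*a^2 - 200*a - 44) + 84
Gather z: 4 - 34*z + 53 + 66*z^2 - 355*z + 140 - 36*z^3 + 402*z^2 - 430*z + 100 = -36*z^3 + 468*z^2 - 819*z + 297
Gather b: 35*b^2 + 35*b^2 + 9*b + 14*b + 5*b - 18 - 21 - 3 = 70*b^2 + 28*b - 42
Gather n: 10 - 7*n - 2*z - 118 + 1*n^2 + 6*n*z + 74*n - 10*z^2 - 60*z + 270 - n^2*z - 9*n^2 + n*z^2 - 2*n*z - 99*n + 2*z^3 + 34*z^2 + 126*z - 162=n^2*(-z - 8) + n*(z^2 + 4*z - 32) + 2*z^3 + 24*z^2 + 64*z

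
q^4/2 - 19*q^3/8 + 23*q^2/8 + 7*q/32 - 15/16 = (q/2 + 1/4)*(q - 5/2)*(q - 2)*(q - 3/4)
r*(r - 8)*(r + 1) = r^3 - 7*r^2 - 8*r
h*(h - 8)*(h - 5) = h^3 - 13*h^2 + 40*h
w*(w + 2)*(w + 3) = w^3 + 5*w^2 + 6*w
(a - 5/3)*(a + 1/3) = a^2 - 4*a/3 - 5/9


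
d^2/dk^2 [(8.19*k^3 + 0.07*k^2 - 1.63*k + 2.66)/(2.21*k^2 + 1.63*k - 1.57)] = (2.8421709430404e-14*k^4 + 83.92722*k^3 - 46.346664*k^2 + 144.684228*k + 24.595932)/(10.793861*k^6 + 23.883249*k^5 - 5.38886400000001*k^4 - 29.602919*k^3 + 3.828288*k^2 + 12.053361*k - 3.869893)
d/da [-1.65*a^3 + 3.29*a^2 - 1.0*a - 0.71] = -4.95*a^2 + 6.58*a - 1.0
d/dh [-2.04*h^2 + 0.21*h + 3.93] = 0.21 - 4.08*h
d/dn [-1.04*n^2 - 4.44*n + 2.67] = -2.08*n - 4.44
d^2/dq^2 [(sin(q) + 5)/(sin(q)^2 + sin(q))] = (-sin(q) - 18 + 5/sin(q) + 20/sin(q)^2 + 10/sin(q)^3)/(sin(q) + 1)^2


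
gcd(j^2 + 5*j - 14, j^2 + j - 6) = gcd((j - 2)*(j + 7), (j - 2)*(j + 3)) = j - 2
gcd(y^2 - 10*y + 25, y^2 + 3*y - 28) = 1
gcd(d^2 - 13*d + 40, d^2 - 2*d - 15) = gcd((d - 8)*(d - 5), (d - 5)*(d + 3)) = d - 5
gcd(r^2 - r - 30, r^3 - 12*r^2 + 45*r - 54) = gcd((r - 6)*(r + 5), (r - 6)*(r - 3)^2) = r - 6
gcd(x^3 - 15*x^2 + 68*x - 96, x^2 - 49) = 1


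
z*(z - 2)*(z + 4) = z^3 + 2*z^2 - 8*z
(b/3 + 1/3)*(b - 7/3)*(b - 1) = b^3/3 - 7*b^2/9 - b/3 + 7/9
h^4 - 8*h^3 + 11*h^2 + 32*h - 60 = (h - 5)*(h - 3)*(h - 2)*(h + 2)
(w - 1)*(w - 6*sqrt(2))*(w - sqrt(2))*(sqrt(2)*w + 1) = sqrt(2)*w^4 - 13*w^3 - sqrt(2)*w^3 + 5*sqrt(2)*w^2 + 13*w^2 - 5*sqrt(2)*w + 12*w - 12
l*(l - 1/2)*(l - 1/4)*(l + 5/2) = l^4 + 7*l^3/4 - 7*l^2/4 + 5*l/16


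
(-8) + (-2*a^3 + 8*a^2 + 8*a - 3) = -2*a^3 + 8*a^2 + 8*a - 11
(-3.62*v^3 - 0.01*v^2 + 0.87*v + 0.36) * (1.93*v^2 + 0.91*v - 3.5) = -6.9866*v^5 - 3.3135*v^4 + 14.34*v^3 + 1.5215*v^2 - 2.7174*v - 1.26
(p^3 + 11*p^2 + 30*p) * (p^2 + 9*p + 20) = p^5 + 20*p^4 + 149*p^3 + 490*p^2 + 600*p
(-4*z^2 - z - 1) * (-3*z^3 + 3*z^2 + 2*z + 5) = 12*z^5 - 9*z^4 - 8*z^3 - 25*z^2 - 7*z - 5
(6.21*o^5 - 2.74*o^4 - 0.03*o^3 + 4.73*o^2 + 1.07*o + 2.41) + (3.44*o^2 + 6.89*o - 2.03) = 6.21*o^5 - 2.74*o^4 - 0.03*o^3 + 8.17*o^2 + 7.96*o + 0.38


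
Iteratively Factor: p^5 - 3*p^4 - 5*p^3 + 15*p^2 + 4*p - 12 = (p + 2)*(p^4 - 5*p^3 + 5*p^2 + 5*p - 6) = (p - 2)*(p + 2)*(p^3 - 3*p^2 - p + 3) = (p - 3)*(p - 2)*(p + 2)*(p^2 - 1) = (p - 3)*(p - 2)*(p - 1)*(p + 2)*(p + 1)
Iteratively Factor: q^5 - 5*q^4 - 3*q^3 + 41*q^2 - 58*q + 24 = (q - 1)*(q^4 - 4*q^3 - 7*q^2 + 34*q - 24) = (q - 2)*(q - 1)*(q^3 - 2*q^2 - 11*q + 12) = (q - 4)*(q - 2)*(q - 1)*(q^2 + 2*q - 3) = (q - 4)*(q - 2)*(q - 1)*(q + 3)*(q - 1)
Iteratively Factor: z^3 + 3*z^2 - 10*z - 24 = (z - 3)*(z^2 + 6*z + 8) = (z - 3)*(z + 2)*(z + 4)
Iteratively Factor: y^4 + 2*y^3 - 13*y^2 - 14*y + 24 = (y - 1)*(y^3 + 3*y^2 - 10*y - 24) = (y - 1)*(y + 4)*(y^2 - y - 6) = (y - 1)*(y + 2)*(y + 4)*(y - 3)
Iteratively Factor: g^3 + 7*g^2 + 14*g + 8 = (g + 2)*(g^2 + 5*g + 4) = (g + 1)*(g + 2)*(g + 4)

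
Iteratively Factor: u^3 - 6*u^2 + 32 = (u - 4)*(u^2 - 2*u - 8) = (u - 4)^2*(u + 2)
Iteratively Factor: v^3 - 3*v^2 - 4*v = (v)*(v^2 - 3*v - 4) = v*(v + 1)*(v - 4)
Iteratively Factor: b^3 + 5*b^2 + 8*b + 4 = (b + 2)*(b^2 + 3*b + 2) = (b + 2)^2*(b + 1)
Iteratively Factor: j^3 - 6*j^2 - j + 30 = (j + 2)*(j^2 - 8*j + 15) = (j - 5)*(j + 2)*(j - 3)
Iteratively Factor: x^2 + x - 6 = (x - 2)*(x + 3)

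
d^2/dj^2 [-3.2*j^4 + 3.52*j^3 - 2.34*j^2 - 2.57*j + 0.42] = -38.4*j^2 + 21.12*j - 4.68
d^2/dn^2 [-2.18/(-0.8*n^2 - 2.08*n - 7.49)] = (-2.7904*n^2 - 7.25504*n + 2.18*(1.6*n + 2.08)*(3.2*n + 4.16) - 26.12512)/(0.8*n^2 + 2.08*n + 7.49)^3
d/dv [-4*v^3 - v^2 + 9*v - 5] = -12*v^2 - 2*v + 9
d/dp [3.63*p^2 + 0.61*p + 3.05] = 7.26*p + 0.61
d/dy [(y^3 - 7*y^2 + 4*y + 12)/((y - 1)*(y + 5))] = (y^4 + 8*y^3 - 47*y^2 + 46*y - 68)/(y^4 + 8*y^3 + 6*y^2 - 40*y + 25)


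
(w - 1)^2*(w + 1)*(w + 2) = w^4 + w^3 - 3*w^2 - w + 2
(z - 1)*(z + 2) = z^2 + z - 2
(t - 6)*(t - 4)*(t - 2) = t^3 - 12*t^2 + 44*t - 48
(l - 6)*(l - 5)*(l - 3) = l^3 - 14*l^2 + 63*l - 90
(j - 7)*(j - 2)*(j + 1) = j^3 - 8*j^2 + 5*j + 14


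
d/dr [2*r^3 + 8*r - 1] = 6*r^2 + 8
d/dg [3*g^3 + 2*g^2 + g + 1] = 9*g^2 + 4*g + 1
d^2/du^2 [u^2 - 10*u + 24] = 2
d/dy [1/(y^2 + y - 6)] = (-2*y - 1)/(y^2 + y - 6)^2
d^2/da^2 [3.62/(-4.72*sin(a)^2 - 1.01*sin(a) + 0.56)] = (322.591232*sin(a)^4 + 51.771792*sin(a)^3 - 441.92055*sin(a)^2 - 101.496112*sin(a) - 26.522292)/(4.72*sin(a)^2 + 1.01*sin(a) - 0.56)^3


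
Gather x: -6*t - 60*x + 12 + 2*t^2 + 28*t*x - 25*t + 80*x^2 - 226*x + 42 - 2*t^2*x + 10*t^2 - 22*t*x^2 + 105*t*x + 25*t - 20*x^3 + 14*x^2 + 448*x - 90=12*t^2 - 6*t - 20*x^3 + x^2*(94 - 22*t) + x*(-2*t^2 + 133*t + 162) - 36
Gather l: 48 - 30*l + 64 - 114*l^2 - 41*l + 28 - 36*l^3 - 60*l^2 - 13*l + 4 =-36*l^3 - 174*l^2 - 84*l + 144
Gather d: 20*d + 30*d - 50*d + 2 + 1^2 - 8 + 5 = 0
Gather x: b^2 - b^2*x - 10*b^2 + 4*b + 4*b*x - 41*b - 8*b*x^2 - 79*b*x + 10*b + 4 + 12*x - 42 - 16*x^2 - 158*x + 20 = -9*b^2 - 27*b + x^2*(-8*b - 16) + x*(-b^2 - 75*b - 146) - 18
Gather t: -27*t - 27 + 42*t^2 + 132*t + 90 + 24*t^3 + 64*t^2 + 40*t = 24*t^3 + 106*t^2 + 145*t + 63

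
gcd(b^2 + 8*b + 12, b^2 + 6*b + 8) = b + 2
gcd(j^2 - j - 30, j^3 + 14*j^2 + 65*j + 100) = j + 5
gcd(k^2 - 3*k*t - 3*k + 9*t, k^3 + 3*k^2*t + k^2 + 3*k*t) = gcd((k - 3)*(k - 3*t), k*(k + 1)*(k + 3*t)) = 1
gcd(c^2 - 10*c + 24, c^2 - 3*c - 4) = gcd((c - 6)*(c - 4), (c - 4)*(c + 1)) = c - 4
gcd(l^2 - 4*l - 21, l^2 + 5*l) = 1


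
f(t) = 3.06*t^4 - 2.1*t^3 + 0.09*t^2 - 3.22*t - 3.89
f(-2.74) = 221.28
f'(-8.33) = -7516.71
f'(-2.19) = -162.39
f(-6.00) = 4438.03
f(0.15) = -4.38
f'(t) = 12.24*t^3 - 6.3*t^2 + 0.18*t - 3.22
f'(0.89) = 0.58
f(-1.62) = 31.57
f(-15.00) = 162064.66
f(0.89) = -6.25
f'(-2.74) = -302.80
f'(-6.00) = -2874.94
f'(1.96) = 65.09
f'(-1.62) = -72.08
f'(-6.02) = -2902.98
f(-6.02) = 4495.81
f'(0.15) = -3.29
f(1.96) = 19.49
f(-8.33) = 15976.35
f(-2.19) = 96.04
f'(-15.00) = -42733.42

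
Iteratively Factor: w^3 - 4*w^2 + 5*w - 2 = (w - 2)*(w^2 - 2*w + 1) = (w - 2)*(w - 1)*(w - 1)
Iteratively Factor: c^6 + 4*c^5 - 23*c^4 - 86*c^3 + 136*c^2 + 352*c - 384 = (c - 1)*(c^5 + 5*c^4 - 18*c^3 - 104*c^2 + 32*c + 384) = (c - 1)*(c + 3)*(c^4 + 2*c^3 - 24*c^2 - 32*c + 128) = (c - 1)*(c + 3)*(c + 4)*(c^3 - 2*c^2 - 16*c + 32) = (c - 4)*(c - 1)*(c + 3)*(c + 4)*(c^2 + 2*c - 8) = (c - 4)*(c - 1)*(c + 3)*(c + 4)^2*(c - 2)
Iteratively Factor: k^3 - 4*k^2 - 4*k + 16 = (k + 2)*(k^2 - 6*k + 8) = (k - 4)*(k + 2)*(k - 2)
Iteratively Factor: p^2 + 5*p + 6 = (p + 2)*(p + 3)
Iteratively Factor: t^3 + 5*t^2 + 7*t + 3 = (t + 1)*(t^2 + 4*t + 3) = (t + 1)^2*(t + 3)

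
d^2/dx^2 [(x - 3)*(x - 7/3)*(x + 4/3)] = 6*x - 8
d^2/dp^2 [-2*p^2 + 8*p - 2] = -4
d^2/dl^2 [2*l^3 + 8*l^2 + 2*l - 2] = 12*l + 16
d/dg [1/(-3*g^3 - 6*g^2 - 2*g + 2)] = (9*g^2 + 12*g + 2)/(3*g^3 + 6*g^2 + 2*g - 2)^2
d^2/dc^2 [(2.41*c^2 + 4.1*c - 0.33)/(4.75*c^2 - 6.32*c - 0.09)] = (-5.6843418860808e-14*c^4 + 329.7089*c^3 - 38.4921000000001*c^2 + 69.9561*c - 31.269252)/(107.171875*c^6 - 427.785*c^5 + 563.087325*c^4 - 236.225168*c^3 - 10.669023*c^2 - 0.153576*c - 0.000729)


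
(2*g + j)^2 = 4*g^2 + 4*g*j + j^2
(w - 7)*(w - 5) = w^2 - 12*w + 35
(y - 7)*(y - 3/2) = y^2 - 17*y/2 + 21/2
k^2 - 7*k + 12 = (k - 4)*(k - 3)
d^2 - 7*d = d*(d - 7)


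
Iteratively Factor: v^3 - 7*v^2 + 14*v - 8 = (v - 1)*(v^2 - 6*v + 8) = (v - 4)*(v - 1)*(v - 2)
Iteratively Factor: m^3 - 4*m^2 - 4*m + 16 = (m - 4)*(m^2 - 4) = (m - 4)*(m + 2)*(m - 2)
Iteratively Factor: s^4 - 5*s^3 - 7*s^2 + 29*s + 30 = (s - 5)*(s^3 - 7*s - 6) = (s - 5)*(s + 2)*(s^2 - 2*s - 3) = (s - 5)*(s + 1)*(s + 2)*(s - 3)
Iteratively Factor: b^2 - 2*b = (b)*(b - 2)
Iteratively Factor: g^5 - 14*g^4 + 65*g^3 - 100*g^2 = (g)*(g^4 - 14*g^3 + 65*g^2 - 100*g) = g^2*(g^3 - 14*g^2 + 65*g - 100) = g^2*(g - 5)*(g^2 - 9*g + 20) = g^2*(g - 5)^2*(g - 4)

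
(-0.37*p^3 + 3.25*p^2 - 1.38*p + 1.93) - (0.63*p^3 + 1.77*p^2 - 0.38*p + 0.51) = -1.0*p^3 + 1.48*p^2 - 1.0*p + 1.42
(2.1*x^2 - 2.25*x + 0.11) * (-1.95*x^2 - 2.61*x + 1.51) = -4.095*x^4 - 1.0935*x^3 + 8.829*x^2 - 3.6846*x + 0.1661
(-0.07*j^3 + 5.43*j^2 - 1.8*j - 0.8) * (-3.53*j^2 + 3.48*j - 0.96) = 0.2471*j^5 - 19.4115*j^4 + 25.3176*j^3 - 8.6528*j^2 - 1.056*j + 0.768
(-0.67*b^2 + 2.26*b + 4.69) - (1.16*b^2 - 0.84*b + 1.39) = -1.83*b^2 + 3.1*b + 3.3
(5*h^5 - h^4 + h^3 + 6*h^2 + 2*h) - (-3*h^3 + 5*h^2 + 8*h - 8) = 5*h^5 - h^4 + 4*h^3 + h^2 - 6*h + 8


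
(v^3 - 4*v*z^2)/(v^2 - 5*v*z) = (v^2 - 4*z^2)/(v - 5*z)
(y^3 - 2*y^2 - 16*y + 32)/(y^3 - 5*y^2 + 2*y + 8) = (y + 4)/(y + 1)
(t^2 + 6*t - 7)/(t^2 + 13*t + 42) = (t - 1)/(t + 6)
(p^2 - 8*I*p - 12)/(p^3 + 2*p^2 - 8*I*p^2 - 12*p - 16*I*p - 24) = 1/(p + 2)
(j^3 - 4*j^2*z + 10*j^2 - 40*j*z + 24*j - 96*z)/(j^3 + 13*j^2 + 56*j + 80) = (j^2 - 4*j*z + 6*j - 24*z)/(j^2 + 9*j + 20)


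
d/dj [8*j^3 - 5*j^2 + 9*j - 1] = 24*j^2 - 10*j + 9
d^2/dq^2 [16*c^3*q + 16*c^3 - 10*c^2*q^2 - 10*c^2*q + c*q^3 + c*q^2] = 2*c*(-10*c + 3*q + 1)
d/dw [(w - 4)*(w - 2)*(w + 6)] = 3*w^2 - 28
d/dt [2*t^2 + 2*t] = 4*t + 2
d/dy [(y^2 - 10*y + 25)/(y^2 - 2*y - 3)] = 8*(y^2 - 7*y + 10)/(y^4 - 4*y^3 - 2*y^2 + 12*y + 9)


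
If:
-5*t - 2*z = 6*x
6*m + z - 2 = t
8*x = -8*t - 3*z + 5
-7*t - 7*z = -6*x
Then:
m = 121/48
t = 45/8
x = -35/16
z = -15/2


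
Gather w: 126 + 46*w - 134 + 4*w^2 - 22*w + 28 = 4*w^2 + 24*w + 20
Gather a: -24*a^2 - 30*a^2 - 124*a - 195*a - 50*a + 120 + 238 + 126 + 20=-54*a^2 - 369*a + 504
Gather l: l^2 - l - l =l^2 - 2*l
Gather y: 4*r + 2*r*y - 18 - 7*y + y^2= 4*r + y^2 + y*(2*r - 7) - 18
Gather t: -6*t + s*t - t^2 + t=-t^2 + t*(s - 5)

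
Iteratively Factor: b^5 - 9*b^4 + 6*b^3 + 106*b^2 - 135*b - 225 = (b - 5)*(b^4 - 4*b^3 - 14*b^2 + 36*b + 45) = (b - 5)^2*(b^3 + b^2 - 9*b - 9) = (b - 5)^2*(b - 3)*(b^2 + 4*b + 3) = (b - 5)^2*(b - 3)*(b + 3)*(b + 1)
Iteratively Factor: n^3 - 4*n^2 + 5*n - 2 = (n - 2)*(n^2 - 2*n + 1) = (n - 2)*(n - 1)*(n - 1)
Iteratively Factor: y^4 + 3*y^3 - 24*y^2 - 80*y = (y)*(y^3 + 3*y^2 - 24*y - 80) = y*(y + 4)*(y^2 - y - 20) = y*(y + 4)^2*(y - 5)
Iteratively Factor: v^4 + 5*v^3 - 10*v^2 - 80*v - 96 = (v + 3)*(v^3 + 2*v^2 - 16*v - 32) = (v + 2)*(v + 3)*(v^2 - 16) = (v - 4)*(v + 2)*(v + 3)*(v + 4)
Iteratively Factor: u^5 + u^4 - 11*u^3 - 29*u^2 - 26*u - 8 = (u + 2)*(u^4 - u^3 - 9*u^2 - 11*u - 4) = (u + 1)*(u + 2)*(u^3 - 2*u^2 - 7*u - 4) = (u - 4)*(u + 1)*(u + 2)*(u^2 + 2*u + 1) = (u - 4)*(u + 1)^2*(u + 2)*(u + 1)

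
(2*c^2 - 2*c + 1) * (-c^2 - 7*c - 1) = -2*c^4 - 12*c^3 + 11*c^2 - 5*c - 1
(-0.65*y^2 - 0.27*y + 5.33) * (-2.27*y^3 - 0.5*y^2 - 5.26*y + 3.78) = 1.4755*y^5 + 0.9379*y^4 - 8.5451*y^3 - 3.7018*y^2 - 29.0564*y + 20.1474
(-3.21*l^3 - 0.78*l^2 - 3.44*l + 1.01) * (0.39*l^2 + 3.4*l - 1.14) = -1.2519*l^5 - 11.2182*l^4 - 0.3342*l^3 - 10.4129*l^2 + 7.3556*l - 1.1514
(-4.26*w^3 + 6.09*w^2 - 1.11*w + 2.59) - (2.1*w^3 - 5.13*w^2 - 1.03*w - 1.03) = -6.36*w^3 + 11.22*w^2 - 0.0800000000000001*w + 3.62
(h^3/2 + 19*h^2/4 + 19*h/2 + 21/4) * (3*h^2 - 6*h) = 3*h^5/2 + 45*h^4/4 - 165*h^2/4 - 63*h/2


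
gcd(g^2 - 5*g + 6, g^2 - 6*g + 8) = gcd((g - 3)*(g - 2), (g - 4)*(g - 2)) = g - 2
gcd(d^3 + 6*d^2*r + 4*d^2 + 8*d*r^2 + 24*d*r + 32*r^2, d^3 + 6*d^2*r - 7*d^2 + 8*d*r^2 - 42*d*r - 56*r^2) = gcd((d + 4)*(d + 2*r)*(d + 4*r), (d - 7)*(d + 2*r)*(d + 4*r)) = d^2 + 6*d*r + 8*r^2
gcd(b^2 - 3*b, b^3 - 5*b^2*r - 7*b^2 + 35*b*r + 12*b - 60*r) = b - 3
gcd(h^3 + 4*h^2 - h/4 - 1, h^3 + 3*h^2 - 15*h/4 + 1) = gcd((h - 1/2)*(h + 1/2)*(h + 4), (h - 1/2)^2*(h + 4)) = h^2 + 7*h/2 - 2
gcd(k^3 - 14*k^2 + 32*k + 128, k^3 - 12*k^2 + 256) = k^2 - 16*k + 64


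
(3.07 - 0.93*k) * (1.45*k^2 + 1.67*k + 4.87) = -1.3485*k^3 + 2.8984*k^2 + 0.597799999999999*k + 14.9509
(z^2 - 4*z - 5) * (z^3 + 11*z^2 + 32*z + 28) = z^5 + 7*z^4 - 17*z^3 - 155*z^2 - 272*z - 140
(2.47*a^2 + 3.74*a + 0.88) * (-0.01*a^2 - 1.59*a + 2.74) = -0.0247*a^4 - 3.9647*a^3 + 0.8124*a^2 + 8.8484*a + 2.4112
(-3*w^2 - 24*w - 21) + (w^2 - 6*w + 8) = -2*w^2 - 30*w - 13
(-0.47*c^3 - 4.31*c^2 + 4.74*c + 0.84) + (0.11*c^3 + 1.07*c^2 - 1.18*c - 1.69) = -0.36*c^3 - 3.24*c^2 + 3.56*c - 0.85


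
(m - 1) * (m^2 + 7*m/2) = m^3 + 5*m^2/2 - 7*m/2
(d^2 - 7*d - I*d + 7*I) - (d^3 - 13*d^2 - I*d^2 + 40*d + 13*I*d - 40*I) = -d^3 + 14*d^2 + I*d^2 - 47*d - 14*I*d + 47*I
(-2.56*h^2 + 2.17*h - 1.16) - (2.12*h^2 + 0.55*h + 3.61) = -4.68*h^2 + 1.62*h - 4.77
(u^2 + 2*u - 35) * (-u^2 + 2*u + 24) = -u^4 + 63*u^2 - 22*u - 840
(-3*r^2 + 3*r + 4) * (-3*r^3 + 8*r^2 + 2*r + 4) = 9*r^5 - 33*r^4 + 6*r^3 + 26*r^2 + 20*r + 16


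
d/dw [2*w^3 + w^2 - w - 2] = 6*w^2 + 2*w - 1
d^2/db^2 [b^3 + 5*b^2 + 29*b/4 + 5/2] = 6*b + 10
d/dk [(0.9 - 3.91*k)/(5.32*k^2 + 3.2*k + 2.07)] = (20.8012*k^2 - 9.576*k - 10.9737)/(28.3024*k^4 + 34.048*k^3 + 32.2648*k^2 + 13.248*k + 4.2849)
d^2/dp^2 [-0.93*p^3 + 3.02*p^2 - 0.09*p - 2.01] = 6.04 - 5.58*p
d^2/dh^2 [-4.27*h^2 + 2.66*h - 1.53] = -8.54000000000000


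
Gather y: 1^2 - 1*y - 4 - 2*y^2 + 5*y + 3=-2*y^2 + 4*y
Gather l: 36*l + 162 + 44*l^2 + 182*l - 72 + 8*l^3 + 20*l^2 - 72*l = 8*l^3 + 64*l^2 + 146*l + 90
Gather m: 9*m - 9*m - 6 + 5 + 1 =0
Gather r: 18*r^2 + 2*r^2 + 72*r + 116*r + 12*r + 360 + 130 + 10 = 20*r^2 + 200*r + 500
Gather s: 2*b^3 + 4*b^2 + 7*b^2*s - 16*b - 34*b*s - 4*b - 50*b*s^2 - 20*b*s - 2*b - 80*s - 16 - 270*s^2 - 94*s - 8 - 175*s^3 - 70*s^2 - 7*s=2*b^3 + 4*b^2 - 22*b - 175*s^3 + s^2*(-50*b - 340) + s*(7*b^2 - 54*b - 181) - 24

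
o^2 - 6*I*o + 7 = (o - 7*I)*(o + I)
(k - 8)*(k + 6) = k^2 - 2*k - 48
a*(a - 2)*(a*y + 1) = a^3*y - 2*a^2*y + a^2 - 2*a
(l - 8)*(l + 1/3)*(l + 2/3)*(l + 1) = l^4 - 6*l^3 - 133*l^2/9 - 86*l/9 - 16/9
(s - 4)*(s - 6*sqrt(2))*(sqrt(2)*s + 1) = sqrt(2)*s^3 - 11*s^2 - 4*sqrt(2)*s^2 - 6*sqrt(2)*s + 44*s + 24*sqrt(2)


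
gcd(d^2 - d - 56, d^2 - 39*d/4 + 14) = d - 8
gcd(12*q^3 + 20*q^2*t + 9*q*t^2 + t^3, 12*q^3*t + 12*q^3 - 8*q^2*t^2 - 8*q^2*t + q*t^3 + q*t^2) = 1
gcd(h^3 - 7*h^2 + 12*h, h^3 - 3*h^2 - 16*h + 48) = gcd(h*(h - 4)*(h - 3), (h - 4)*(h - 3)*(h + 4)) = h^2 - 7*h + 12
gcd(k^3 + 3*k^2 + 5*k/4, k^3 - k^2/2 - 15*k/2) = k^2 + 5*k/2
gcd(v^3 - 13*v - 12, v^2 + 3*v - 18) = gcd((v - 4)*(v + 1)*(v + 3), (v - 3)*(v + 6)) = 1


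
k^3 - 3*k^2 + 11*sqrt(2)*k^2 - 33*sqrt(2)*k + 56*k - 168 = (k - 3)*(k + 4*sqrt(2))*(k + 7*sqrt(2))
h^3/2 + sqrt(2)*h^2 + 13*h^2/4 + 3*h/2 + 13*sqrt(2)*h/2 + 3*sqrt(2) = (h/2 + sqrt(2))*(h + 1/2)*(h + 6)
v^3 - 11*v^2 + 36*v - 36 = (v - 6)*(v - 3)*(v - 2)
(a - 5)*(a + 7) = a^2 + 2*a - 35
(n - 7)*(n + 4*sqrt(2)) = n^2 - 7*n + 4*sqrt(2)*n - 28*sqrt(2)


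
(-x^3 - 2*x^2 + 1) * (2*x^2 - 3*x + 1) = -2*x^5 - x^4 + 5*x^3 - 3*x + 1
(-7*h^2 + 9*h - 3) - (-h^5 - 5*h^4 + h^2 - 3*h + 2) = h^5 + 5*h^4 - 8*h^2 + 12*h - 5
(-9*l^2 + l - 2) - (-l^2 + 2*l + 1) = -8*l^2 - l - 3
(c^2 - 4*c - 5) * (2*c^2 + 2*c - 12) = 2*c^4 - 6*c^3 - 30*c^2 + 38*c + 60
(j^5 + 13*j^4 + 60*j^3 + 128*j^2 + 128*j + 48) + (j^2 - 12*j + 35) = j^5 + 13*j^4 + 60*j^3 + 129*j^2 + 116*j + 83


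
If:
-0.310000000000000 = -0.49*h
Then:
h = 0.63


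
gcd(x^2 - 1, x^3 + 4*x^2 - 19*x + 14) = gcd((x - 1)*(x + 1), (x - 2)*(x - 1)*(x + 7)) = x - 1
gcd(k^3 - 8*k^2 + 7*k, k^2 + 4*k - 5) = k - 1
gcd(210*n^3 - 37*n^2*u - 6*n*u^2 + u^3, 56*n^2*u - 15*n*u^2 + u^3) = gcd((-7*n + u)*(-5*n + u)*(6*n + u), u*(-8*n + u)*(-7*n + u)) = -7*n + u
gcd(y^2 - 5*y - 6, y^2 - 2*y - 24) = y - 6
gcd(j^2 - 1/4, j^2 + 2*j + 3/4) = j + 1/2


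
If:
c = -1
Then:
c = -1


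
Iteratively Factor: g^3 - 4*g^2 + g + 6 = (g + 1)*(g^2 - 5*g + 6) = (g - 2)*(g + 1)*(g - 3)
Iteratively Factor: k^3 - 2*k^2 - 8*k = (k)*(k^2 - 2*k - 8) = k*(k + 2)*(k - 4)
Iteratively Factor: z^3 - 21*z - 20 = (z - 5)*(z^2 + 5*z + 4) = (z - 5)*(z + 4)*(z + 1)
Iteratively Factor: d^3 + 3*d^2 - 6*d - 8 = (d + 1)*(d^2 + 2*d - 8) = (d + 1)*(d + 4)*(d - 2)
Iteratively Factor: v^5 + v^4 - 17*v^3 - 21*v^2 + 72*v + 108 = (v + 3)*(v^4 - 2*v^3 - 11*v^2 + 12*v + 36) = (v + 2)*(v + 3)*(v^3 - 4*v^2 - 3*v + 18) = (v + 2)^2*(v + 3)*(v^2 - 6*v + 9) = (v - 3)*(v + 2)^2*(v + 3)*(v - 3)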